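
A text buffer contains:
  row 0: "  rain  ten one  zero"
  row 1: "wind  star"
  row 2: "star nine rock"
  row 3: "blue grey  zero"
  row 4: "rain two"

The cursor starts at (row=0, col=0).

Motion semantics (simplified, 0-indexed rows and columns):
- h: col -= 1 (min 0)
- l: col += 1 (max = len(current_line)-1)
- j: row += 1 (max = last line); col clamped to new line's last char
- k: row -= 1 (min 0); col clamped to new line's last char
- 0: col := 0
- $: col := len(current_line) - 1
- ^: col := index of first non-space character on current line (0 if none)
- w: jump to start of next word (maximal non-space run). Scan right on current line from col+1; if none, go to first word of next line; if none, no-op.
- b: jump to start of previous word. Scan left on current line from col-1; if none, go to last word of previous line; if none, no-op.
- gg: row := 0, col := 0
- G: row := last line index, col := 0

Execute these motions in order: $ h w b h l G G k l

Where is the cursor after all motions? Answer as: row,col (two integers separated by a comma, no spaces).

Answer: 3,1

Derivation:
After 1 ($): row=0 col=20 char='o'
After 2 (h): row=0 col=19 char='r'
After 3 (w): row=1 col=0 char='w'
After 4 (b): row=0 col=17 char='z'
After 5 (h): row=0 col=16 char='_'
After 6 (l): row=0 col=17 char='z'
After 7 (G): row=4 col=0 char='r'
After 8 (G): row=4 col=0 char='r'
After 9 (k): row=3 col=0 char='b'
After 10 (l): row=3 col=1 char='l'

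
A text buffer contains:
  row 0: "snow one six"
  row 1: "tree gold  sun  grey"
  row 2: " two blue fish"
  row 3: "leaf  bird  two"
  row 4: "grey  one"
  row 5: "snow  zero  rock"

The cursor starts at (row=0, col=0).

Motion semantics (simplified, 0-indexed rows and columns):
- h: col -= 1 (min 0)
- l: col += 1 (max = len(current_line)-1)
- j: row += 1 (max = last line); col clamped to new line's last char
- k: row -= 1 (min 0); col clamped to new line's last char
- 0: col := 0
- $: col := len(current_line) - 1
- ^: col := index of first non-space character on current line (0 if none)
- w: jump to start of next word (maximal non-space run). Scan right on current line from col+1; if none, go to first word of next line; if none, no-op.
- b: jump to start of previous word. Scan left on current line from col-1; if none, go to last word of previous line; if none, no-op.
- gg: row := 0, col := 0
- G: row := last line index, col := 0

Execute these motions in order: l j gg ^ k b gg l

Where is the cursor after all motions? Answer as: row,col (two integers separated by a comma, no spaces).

After 1 (l): row=0 col=1 char='n'
After 2 (j): row=1 col=1 char='r'
After 3 (gg): row=0 col=0 char='s'
After 4 (^): row=0 col=0 char='s'
After 5 (k): row=0 col=0 char='s'
After 6 (b): row=0 col=0 char='s'
After 7 (gg): row=0 col=0 char='s'
After 8 (l): row=0 col=1 char='n'

Answer: 0,1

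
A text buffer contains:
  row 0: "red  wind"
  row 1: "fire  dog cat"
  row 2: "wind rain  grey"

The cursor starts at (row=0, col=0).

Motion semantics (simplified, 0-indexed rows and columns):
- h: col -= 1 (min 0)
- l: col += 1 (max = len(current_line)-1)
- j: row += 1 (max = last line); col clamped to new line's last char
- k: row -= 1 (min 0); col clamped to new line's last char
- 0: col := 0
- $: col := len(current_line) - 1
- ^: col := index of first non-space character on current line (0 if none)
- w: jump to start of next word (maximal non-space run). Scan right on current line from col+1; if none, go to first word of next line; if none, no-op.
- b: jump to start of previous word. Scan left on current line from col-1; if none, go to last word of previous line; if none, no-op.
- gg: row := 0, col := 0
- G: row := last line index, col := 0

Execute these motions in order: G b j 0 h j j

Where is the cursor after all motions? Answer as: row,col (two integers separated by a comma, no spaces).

Answer: 2,0

Derivation:
After 1 (G): row=2 col=0 char='w'
After 2 (b): row=1 col=10 char='c'
After 3 (j): row=2 col=10 char='_'
After 4 (0): row=2 col=0 char='w'
After 5 (h): row=2 col=0 char='w'
After 6 (j): row=2 col=0 char='w'
After 7 (j): row=2 col=0 char='w'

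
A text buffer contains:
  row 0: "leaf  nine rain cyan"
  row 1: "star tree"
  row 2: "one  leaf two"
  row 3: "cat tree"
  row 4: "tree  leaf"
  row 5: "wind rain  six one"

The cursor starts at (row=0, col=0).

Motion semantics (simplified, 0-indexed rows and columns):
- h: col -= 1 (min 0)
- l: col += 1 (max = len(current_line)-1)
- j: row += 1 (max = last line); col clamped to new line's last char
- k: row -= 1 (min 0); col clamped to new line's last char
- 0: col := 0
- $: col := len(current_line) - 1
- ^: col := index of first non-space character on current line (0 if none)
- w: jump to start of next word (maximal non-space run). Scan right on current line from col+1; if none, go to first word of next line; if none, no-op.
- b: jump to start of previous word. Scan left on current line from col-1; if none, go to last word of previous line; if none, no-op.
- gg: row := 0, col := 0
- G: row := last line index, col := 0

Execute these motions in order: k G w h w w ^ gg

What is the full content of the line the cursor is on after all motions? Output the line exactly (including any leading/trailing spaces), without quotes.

Answer: leaf  nine rain cyan

Derivation:
After 1 (k): row=0 col=0 char='l'
After 2 (G): row=5 col=0 char='w'
After 3 (w): row=5 col=5 char='r'
After 4 (h): row=5 col=4 char='_'
After 5 (w): row=5 col=5 char='r'
After 6 (w): row=5 col=11 char='s'
After 7 (^): row=5 col=0 char='w'
After 8 (gg): row=0 col=0 char='l'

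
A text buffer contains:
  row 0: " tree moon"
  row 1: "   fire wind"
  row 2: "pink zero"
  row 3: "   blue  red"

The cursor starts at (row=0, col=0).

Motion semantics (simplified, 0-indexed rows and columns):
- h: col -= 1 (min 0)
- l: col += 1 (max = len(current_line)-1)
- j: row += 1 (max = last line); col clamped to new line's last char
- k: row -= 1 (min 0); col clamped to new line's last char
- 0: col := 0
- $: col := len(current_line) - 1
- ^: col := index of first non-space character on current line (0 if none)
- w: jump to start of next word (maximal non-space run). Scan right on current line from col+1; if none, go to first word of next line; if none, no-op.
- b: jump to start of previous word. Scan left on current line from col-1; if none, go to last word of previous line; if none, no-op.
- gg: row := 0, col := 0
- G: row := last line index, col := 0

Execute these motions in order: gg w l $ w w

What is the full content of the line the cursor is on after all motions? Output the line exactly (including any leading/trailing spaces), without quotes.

Answer:    fire wind

Derivation:
After 1 (gg): row=0 col=0 char='_'
After 2 (w): row=0 col=1 char='t'
After 3 (l): row=0 col=2 char='r'
After 4 ($): row=0 col=9 char='n'
After 5 (w): row=1 col=3 char='f'
After 6 (w): row=1 col=8 char='w'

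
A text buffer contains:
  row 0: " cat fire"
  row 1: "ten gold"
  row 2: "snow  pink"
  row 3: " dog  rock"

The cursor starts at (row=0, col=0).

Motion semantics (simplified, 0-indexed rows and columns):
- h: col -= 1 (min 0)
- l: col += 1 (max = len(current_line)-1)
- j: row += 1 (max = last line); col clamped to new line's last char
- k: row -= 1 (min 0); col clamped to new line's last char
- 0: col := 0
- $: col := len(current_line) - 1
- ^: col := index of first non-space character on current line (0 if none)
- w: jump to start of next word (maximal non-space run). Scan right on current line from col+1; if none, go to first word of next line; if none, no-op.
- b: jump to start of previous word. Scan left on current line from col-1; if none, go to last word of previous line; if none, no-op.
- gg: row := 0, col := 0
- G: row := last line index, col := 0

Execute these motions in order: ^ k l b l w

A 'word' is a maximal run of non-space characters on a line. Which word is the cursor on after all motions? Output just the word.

Answer: fire

Derivation:
After 1 (^): row=0 col=1 char='c'
After 2 (k): row=0 col=1 char='c'
After 3 (l): row=0 col=2 char='a'
After 4 (b): row=0 col=1 char='c'
After 5 (l): row=0 col=2 char='a'
After 6 (w): row=0 col=5 char='f'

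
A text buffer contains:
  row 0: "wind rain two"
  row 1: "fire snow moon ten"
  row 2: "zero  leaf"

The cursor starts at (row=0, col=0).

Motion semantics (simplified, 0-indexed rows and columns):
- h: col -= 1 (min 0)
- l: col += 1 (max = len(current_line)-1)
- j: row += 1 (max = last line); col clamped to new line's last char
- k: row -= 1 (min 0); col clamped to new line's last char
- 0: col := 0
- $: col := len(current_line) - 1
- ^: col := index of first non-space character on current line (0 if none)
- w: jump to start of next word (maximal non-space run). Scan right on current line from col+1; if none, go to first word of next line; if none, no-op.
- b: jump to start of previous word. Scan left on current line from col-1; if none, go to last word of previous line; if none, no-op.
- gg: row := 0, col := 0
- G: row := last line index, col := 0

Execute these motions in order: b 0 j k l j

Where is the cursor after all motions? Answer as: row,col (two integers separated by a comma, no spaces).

After 1 (b): row=0 col=0 char='w'
After 2 (0): row=0 col=0 char='w'
After 3 (j): row=1 col=0 char='f'
After 4 (k): row=0 col=0 char='w'
After 5 (l): row=0 col=1 char='i'
After 6 (j): row=1 col=1 char='i'

Answer: 1,1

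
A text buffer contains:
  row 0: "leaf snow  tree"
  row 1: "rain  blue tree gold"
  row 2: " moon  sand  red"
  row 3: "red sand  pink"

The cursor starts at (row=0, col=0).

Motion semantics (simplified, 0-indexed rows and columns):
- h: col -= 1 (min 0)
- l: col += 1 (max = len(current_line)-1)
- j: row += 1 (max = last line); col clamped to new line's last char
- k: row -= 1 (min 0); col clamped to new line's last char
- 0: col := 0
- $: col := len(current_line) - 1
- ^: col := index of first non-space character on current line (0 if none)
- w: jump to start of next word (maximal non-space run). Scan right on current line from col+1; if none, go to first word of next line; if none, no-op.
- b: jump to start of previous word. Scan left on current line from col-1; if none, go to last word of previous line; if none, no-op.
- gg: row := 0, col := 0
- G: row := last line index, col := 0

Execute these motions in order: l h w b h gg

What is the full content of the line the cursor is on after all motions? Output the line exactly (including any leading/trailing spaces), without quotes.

After 1 (l): row=0 col=1 char='e'
After 2 (h): row=0 col=0 char='l'
After 3 (w): row=0 col=5 char='s'
After 4 (b): row=0 col=0 char='l'
After 5 (h): row=0 col=0 char='l'
After 6 (gg): row=0 col=0 char='l'

Answer: leaf snow  tree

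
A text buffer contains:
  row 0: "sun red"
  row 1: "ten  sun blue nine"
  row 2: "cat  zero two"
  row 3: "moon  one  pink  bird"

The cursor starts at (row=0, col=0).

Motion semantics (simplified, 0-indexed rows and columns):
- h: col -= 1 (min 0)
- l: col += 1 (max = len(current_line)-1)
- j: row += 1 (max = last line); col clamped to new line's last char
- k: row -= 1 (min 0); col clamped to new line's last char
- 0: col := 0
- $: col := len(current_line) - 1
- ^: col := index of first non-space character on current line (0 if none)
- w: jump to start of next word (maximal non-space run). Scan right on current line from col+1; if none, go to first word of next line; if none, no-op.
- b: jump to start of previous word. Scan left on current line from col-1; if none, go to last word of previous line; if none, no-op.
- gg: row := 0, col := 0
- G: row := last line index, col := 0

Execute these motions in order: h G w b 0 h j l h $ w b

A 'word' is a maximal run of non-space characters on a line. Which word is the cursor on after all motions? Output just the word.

Answer: bird

Derivation:
After 1 (h): row=0 col=0 char='s'
After 2 (G): row=3 col=0 char='m'
After 3 (w): row=3 col=6 char='o'
After 4 (b): row=3 col=0 char='m'
After 5 (0): row=3 col=0 char='m'
After 6 (h): row=3 col=0 char='m'
After 7 (j): row=3 col=0 char='m'
After 8 (l): row=3 col=1 char='o'
After 9 (h): row=3 col=0 char='m'
After 10 ($): row=3 col=20 char='d'
After 11 (w): row=3 col=20 char='d'
After 12 (b): row=3 col=17 char='b'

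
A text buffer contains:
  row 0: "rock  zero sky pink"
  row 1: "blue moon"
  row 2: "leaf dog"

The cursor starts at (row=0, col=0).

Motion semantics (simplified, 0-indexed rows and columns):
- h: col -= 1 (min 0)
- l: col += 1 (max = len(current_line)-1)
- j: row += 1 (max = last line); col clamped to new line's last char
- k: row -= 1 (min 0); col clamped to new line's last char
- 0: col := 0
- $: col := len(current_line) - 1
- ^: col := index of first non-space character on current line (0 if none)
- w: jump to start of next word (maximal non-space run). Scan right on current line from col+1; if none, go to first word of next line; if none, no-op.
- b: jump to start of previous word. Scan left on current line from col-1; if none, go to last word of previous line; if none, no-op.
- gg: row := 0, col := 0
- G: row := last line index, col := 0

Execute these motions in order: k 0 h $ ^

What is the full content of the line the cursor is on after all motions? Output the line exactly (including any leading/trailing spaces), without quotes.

Answer: rock  zero sky pink

Derivation:
After 1 (k): row=0 col=0 char='r'
After 2 (0): row=0 col=0 char='r'
After 3 (h): row=0 col=0 char='r'
After 4 ($): row=0 col=18 char='k'
After 5 (^): row=0 col=0 char='r'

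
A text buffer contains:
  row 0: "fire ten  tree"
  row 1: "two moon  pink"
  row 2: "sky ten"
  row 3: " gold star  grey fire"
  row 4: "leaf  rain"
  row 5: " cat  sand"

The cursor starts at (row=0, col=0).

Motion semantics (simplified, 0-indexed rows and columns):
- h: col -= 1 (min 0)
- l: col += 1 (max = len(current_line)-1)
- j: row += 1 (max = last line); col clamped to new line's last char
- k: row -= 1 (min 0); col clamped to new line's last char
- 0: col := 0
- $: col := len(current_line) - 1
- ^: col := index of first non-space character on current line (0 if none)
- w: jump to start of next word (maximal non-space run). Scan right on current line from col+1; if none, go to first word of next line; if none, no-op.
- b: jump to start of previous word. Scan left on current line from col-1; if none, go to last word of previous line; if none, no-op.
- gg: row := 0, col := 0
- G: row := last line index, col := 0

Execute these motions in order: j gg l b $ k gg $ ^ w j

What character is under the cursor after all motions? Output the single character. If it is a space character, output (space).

Answer: o

Derivation:
After 1 (j): row=1 col=0 char='t'
After 2 (gg): row=0 col=0 char='f'
After 3 (l): row=0 col=1 char='i'
After 4 (b): row=0 col=0 char='f'
After 5 ($): row=0 col=13 char='e'
After 6 (k): row=0 col=13 char='e'
After 7 (gg): row=0 col=0 char='f'
After 8 ($): row=0 col=13 char='e'
After 9 (^): row=0 col=0 char='f'
After 10 (w): row=0 col=5 char='t'
After 11 (j): row=1 col=5 char='o'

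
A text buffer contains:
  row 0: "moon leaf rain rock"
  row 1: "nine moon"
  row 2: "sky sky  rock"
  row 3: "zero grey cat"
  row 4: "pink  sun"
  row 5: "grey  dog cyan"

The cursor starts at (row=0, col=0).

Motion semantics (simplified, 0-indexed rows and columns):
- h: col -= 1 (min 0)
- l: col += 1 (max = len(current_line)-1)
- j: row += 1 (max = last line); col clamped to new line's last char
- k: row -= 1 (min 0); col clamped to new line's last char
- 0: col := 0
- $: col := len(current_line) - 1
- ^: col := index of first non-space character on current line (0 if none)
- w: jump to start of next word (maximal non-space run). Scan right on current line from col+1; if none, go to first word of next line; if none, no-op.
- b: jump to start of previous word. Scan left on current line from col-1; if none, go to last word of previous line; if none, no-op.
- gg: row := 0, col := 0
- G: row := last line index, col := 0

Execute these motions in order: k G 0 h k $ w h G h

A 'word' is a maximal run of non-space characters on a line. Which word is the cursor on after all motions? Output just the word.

Answer: grey

Derivation:
After 1 (k): row=0 col=0 char='m'
After 2 (G): row=5 col=0 char='g'
After 3 (0): row=5 col=0 char='g'
After 4 (h): row=5 col=0 char='g'
After 5 (k): row=4 col=0 char='p'
After 6 ($): row=4 col=8 char='n'
After 7 (w): row=5 col=0 char='g'
After 8 (h): row=5 col=0 char='g'
After 9 (G): row=5 col=0 char='g'
After 10 (h): row=5 col=0 char='g'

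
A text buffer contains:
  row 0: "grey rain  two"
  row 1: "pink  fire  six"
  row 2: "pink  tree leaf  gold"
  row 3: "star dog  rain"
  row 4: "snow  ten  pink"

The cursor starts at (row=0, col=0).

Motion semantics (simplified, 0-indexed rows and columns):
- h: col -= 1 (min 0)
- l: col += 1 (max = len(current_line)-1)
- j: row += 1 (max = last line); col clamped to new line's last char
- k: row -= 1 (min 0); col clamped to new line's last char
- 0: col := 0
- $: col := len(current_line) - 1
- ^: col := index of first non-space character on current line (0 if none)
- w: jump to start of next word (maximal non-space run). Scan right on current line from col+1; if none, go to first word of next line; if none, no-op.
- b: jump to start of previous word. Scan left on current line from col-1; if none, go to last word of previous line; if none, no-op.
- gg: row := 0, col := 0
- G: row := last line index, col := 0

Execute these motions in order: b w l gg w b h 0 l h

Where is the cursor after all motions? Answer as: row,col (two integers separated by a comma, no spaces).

After 1 (b): row=0 col=0 char='g'
After 2 (w): row=0 col=5 char='r'
After 3 (l): row=0 col=6 char='a'
After 4 (gg): row=0 col=0 char='g'
After 5 (w): row=0 col=5 char='r'
After 6 (b): row=0 col=0 char='g'
After 7 (h): row=0 col=0 char='g'
After 8 (0): row=0 col=0 char='g'
After 9 (l): row=0 col=1 char='r'
After 10 (h): row=0 col=0 char='g'

Answer: 0,0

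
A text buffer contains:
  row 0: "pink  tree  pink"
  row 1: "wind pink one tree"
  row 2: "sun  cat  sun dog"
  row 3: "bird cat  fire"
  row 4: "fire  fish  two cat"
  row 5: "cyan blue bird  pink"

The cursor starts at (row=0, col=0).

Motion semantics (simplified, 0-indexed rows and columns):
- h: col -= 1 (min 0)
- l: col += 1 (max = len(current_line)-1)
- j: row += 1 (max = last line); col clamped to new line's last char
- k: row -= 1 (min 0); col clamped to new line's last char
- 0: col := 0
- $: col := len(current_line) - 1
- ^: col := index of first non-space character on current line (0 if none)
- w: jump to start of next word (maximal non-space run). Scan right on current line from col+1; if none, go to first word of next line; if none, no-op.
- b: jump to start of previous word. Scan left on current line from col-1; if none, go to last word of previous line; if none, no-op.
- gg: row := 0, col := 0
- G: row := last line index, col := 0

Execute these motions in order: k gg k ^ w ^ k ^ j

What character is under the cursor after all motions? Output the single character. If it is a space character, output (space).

After 1 (k): row=0 col=0 char='p'
After 2 (gg): row=0 col=0 char='p'
After 3 (k): row=0 col=0 char='p'
After 4 (^): row=0 col=0 char='p'
After 5 (w): row=0 col=6 char='t'
After 6 (^): row=0 col=0 char='p'
After 7 (k): row=0 col=0 char='p'
After 8 (^): row=0 col=0 char='p'
After 9 (j): row=1 col=0 char='w'

Answer: w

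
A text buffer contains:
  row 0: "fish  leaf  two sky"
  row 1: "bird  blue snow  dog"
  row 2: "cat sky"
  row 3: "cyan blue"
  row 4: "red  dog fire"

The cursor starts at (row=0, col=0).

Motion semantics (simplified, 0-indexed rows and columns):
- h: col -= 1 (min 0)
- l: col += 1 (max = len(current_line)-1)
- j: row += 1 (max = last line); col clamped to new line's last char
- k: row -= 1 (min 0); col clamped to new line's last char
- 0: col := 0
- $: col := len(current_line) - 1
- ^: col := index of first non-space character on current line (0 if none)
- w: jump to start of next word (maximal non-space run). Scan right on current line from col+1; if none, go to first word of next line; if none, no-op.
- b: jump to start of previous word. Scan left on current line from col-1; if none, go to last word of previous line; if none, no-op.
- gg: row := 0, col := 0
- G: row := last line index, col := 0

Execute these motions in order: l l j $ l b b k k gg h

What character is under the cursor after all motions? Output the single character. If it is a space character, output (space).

After 1 (l): row=0 col=1 char='i'
After 2 (l): row=0 col=2 char='s'
After 3 (j): row=1 col=2 char='r'
After 4 ($): row=1 col=19 char='g'
After 5 (l): row=1 col=19 char='g'
After 6 (b): row=1 col=17 char='d'
After 7 (b): row=1 col=11 char='s'
After 8 (k): row=0 col=11 char='_'
After 9 (k): row=0 col=11 char='_'
After 10 (gg): row=0 col=0 char='f'
After 11 (h): row=0 col=0 char='f'

Answer: f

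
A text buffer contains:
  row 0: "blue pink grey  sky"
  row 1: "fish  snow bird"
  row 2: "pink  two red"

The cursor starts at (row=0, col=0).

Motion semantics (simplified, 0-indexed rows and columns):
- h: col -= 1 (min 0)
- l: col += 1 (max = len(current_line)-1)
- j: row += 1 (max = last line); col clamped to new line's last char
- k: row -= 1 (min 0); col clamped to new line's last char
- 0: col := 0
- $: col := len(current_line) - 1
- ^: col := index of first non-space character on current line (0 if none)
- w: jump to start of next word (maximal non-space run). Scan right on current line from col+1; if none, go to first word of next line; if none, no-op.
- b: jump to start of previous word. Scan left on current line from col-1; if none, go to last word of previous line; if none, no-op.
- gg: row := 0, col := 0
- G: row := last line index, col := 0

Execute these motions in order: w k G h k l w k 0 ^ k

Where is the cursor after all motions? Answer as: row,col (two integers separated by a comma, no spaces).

Answer: 0,0

Derivation:
After 1 (w): row=0 col=5 char='p'
After 2 (k): row=0 col=5 char='p'
After 3 (G): row=2 col=0 char='p'
After 4 (h): row=2 col=0 char='p'
After 5 (k): row=1 col=0 char='f'
After 6 (l): row=1 col=1 char='i'
After 7 (w): row=1 col=6 char='s'
After 8 (k): row=0 col=6 char='i'
After 9 (0): row=0 col=0 char='b'
After 10 (^): row=0 col=0 char='b'
After 11 (k): row=0 col=0 char='b'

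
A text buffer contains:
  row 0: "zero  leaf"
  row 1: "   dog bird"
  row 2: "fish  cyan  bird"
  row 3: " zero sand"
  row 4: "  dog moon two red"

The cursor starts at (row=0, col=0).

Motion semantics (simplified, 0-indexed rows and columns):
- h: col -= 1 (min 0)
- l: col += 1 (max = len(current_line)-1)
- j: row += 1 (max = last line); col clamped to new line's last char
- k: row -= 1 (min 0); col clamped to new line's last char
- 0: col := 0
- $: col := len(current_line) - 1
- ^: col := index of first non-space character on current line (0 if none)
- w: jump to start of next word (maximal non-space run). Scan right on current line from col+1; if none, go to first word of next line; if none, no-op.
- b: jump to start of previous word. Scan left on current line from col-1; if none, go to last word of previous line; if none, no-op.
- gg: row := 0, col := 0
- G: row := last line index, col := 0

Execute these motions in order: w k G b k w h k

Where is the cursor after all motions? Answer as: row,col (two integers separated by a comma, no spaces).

Answer: 1,10

Derivation:
After 1 (w): row=0 col=6 char='l'
After 2 (k): row=0 col=6 char='l'
After 3 (G): row=4 col=0 char='_'
After 4 (b): row=3 col=6 char='s'
After 5 (k): row=2 col=6 char='c'
After 6 (w): row=2 col=12 char='b'
After 7 (h): row=2 col=11 char='_'
After 8 (k): row=1 col=10 char='d'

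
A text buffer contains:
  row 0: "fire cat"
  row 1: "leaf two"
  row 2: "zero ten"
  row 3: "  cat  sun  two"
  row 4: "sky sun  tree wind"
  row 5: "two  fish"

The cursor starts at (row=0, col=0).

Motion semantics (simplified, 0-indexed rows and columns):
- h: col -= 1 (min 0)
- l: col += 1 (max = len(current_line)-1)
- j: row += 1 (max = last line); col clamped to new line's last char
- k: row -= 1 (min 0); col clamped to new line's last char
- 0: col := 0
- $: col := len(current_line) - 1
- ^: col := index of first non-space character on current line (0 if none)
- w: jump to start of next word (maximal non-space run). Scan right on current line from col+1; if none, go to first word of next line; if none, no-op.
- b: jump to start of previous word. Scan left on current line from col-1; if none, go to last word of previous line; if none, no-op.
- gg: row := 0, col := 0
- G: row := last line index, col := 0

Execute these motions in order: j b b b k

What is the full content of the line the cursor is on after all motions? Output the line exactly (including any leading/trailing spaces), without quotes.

Answer: fire cat

Derivation:
After 1 (j): row=1 col=0 char='l'
After 2 (b): row=0 col=5 char='c'
After 3 (b): row=0 col=0 char='f'
After 4 (b): row=0 col=0 char='f'
After 5 (k): row=0 col=0 char='f'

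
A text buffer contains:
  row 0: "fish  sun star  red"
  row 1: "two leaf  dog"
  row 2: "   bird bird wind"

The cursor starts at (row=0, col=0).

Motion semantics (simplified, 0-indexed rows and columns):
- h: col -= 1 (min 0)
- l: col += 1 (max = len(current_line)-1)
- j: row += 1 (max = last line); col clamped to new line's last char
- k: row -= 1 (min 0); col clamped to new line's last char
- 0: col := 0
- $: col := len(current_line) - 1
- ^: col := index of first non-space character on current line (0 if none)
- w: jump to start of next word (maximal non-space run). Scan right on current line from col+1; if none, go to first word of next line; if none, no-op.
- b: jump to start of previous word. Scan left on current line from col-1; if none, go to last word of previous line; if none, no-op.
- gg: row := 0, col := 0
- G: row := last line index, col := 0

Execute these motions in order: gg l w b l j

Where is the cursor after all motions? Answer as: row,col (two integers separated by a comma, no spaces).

After 1 (gg): row=0 col=0 char='f'
After 2 (l): row=0 col=1 char='i'
After 3 (w): row=0 col=6 char='s'
After 4 (b): row=0 col=0 char='f'
After 5 (l): row=0 col=1 char='i'
After 6 (j): row=1 col=1 char='w'

Answer: 1,1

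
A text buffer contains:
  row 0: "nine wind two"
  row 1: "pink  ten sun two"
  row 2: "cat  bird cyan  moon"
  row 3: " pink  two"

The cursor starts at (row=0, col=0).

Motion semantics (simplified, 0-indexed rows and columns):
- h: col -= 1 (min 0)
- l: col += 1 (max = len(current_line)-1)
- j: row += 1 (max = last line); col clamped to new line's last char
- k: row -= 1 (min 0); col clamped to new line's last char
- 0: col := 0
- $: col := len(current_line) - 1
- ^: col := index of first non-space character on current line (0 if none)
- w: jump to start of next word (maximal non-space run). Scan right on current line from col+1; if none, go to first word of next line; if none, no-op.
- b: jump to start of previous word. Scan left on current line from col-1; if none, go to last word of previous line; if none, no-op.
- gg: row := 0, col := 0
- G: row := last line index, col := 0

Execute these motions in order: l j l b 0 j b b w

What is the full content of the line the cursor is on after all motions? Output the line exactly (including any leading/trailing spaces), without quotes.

Answer: pink  ten sun two

Derivation:
After 1 (l): row=0 col=1 char='i'
After 2 (j): row=1 col=1 char='i'
After 3 (l): row=1 col=2 char='n'
After 4 (b): row=1 col=0 char='p'
After 5 (0): row=1 col=0 char='p'
After 6 (j): row=2 col=0 char='c'
After 7 (b): row=1 col=14 char='t'
After 8 (b): row=1 col=10 char='s'
After 9 (w): row=1 col=14 char='t'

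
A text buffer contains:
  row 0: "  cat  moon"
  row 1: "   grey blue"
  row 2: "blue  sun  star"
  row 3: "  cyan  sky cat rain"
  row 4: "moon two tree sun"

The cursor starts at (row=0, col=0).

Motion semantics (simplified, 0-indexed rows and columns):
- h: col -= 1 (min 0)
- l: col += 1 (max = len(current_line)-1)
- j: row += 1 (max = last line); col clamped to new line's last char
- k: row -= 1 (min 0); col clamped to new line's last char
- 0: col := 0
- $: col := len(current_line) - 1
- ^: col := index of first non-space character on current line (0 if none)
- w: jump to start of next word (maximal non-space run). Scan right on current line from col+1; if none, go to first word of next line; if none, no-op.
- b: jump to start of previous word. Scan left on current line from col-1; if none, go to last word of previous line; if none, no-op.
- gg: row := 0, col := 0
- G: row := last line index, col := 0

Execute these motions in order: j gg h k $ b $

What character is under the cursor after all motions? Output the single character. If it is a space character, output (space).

After 1 (j): row=1 col=0 char='_'
After 2 (gg): row=0 col=0 char='_'
After 3 (h): row=0 col=0 char='_'
After 4 (k): row=0 col=0 char='_'
After 5 ($): row=0 col=10 char='n'
After 6 (b): row=0 col=7 char='m'
After 7 ($): row=0 col=10 char='n'

Answer: n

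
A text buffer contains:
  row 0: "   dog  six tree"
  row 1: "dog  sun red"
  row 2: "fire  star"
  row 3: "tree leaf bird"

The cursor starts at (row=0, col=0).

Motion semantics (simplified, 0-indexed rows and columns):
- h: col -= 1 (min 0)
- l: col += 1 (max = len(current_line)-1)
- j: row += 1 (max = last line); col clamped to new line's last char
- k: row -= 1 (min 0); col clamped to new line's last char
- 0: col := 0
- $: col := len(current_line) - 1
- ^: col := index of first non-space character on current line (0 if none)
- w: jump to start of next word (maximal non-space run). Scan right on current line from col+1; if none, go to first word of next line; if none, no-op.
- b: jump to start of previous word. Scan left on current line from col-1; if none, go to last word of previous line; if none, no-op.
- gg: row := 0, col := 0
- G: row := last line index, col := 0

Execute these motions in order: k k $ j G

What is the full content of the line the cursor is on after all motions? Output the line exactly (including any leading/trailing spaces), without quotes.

After 1 (k): row=0 col=0 char='_'
After 2 (k): row=0 col=0 char='_'
After 3 ($): row=0 col=15 char='e'
After 4 (j): row=1 col=11 char='d'
After 5 (G): row=3 col=0 char='t'

Answer: tree leaf bird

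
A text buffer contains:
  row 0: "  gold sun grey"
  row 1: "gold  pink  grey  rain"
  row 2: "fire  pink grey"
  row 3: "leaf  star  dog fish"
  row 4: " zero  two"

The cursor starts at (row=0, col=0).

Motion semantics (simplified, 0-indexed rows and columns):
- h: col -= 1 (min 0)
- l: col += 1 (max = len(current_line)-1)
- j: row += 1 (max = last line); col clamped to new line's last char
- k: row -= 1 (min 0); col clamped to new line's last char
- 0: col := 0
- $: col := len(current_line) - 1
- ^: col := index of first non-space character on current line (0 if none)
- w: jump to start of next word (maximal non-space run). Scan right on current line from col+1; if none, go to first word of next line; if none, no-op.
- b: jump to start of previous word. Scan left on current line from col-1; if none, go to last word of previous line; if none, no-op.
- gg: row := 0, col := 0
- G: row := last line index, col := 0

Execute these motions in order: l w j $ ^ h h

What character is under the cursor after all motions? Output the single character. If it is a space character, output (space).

After 1 (l): row=0 col=1 char='_'
After 2 (w): row=0 col=2 char='g'
After 3 (j): row=1 col=2 char='l'
After 4 ($): row=1 col=21 char='n'
After 5 (^): row=1 col=0 char='g'
After 6 (h): row=1 col=0 char='g'
After 7 (h): row=1 col=0 char='g'

Answer: g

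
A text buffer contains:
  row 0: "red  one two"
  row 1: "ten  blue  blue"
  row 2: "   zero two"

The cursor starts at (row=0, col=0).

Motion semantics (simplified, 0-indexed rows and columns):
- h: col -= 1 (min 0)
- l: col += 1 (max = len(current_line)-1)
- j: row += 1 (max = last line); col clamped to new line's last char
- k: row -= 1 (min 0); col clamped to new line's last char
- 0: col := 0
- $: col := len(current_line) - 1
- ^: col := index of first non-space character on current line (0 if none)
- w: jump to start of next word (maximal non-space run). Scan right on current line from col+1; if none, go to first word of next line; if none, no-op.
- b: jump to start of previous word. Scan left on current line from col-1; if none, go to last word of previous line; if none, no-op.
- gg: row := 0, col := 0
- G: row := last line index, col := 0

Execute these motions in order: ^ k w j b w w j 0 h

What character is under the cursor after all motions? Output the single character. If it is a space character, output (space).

After 1 (^): row=0 col=0 char='r'
After 2 (k): row=0 col=0 char='r'
After 3 (w): row=0 col=5 char='o'
After 4 (j): row=1 col=5 char='b'
After 5 (b): row=1 col=0 char='t'
After 6 (w): row=1 col=5 char='b'
After 7 (w): row=1 col=11 char='b'
After 8 (j): row=2 col=10 char='o'
After 9 (0): row=2 col=0 char='_'
After 10 (h): row=2 col=0 char='_'

Answer: (space)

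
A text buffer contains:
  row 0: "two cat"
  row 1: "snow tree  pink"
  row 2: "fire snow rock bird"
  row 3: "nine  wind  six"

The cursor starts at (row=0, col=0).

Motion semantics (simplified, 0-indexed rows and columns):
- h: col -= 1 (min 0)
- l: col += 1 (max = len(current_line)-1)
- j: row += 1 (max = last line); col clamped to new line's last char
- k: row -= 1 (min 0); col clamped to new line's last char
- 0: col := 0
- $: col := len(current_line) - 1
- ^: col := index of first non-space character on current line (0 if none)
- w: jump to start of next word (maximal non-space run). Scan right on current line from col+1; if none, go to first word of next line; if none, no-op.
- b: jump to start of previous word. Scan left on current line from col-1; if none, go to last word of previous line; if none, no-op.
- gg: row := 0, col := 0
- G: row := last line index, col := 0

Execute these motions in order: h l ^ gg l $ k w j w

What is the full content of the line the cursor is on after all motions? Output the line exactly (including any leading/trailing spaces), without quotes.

Answer: fire snow rock bird

Derivation:
After 1 (h): row=0 col=0 char='t'
After 2 (l): row=0 col=1 char='w'
After 3 (^): row=0 col=0 char='t'
After 4 (gg): row=0 col=0 char='t'
After 5 (l): row=0 col=1 char='w'
After 6 ($): row=0 col=6 char='t'
After 7 (k): row=0 col=6 char='t'
After 8 (w): row=1 col=0 char='s'
After 9 (j): row=2 col=0 char='f'
After 10 (w): row=2 col=5 char='s'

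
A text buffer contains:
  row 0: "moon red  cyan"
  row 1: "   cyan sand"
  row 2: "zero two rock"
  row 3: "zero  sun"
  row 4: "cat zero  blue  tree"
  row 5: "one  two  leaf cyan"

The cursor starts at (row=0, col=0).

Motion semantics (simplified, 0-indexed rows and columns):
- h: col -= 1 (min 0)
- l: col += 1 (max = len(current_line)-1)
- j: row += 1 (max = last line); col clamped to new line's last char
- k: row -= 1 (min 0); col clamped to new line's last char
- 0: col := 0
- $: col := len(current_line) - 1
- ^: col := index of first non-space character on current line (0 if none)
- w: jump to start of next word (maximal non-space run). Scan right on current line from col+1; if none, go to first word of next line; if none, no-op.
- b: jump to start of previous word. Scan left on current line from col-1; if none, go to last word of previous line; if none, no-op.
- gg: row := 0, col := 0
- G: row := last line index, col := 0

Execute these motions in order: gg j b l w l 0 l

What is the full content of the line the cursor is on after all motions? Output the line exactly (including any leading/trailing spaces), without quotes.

After 1 (gg): row=0 col=0 char='m'
After 2 (j): row=1 col=0 char='_'
After 3 (b): row=0 col=10 char='c'
After 4 (l): row=0 col=11 char='y'
After 5 (w): row=1 col=3 char='c'
After 6 (l): row=1 col=4 char='y'
After 7 (0): row=1 col=0 char='_'
After 8 (l): row=1 col=1 char='_'

Answer:    cyan sand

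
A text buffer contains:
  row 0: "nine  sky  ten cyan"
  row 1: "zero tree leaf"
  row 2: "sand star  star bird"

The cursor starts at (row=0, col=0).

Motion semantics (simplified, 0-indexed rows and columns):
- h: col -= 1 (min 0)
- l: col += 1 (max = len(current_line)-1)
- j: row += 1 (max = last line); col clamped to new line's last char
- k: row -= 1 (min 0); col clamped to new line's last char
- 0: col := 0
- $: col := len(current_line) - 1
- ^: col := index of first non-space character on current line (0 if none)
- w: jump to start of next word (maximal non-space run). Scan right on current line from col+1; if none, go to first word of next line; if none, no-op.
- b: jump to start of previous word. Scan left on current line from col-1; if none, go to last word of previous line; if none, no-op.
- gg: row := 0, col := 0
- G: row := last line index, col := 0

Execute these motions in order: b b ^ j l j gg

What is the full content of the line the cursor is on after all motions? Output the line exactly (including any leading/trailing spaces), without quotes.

After 1 (b): row=0 col=0 char='n'
After 2 (b): row=0 col=0 char='n'
After 3 (^): row=0 col=0 char='n'
After 4 (j): row=1 col=0 char='z'
After 5 (l): row=1 col=1 char='e'
After 6 (j): row=2 col=1 char='a'
After 7 (gg): row=0 col=0 char='n'

Answer: nine  sky  ten cyan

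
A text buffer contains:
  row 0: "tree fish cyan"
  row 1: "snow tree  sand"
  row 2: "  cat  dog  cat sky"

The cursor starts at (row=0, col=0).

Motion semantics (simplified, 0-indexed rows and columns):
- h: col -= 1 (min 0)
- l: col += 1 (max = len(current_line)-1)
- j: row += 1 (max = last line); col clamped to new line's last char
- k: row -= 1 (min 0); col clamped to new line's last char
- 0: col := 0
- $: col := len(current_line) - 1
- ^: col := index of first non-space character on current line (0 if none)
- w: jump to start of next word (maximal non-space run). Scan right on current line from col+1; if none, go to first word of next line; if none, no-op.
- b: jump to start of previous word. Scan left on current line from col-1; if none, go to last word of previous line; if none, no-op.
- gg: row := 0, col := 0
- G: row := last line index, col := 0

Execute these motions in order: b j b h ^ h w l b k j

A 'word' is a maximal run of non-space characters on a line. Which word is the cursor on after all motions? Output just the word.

Answer: tree

Derivation:
After 1 (b): row=0 col=0 char='t'
After 2 (j): row=1 col=0 char='s'
After 3 (b): row=0 col=10 char='c'
After 4 (h): row=0 col=9 char='_'
After 5 (^): row=0 col=0 char='t'
After 6 (h): row=0 col=0 char='t'
After 7 (w): row=0 col=5 char='f'
After 8 (l): row=0 col=6 char='i'
After 9 (b): row=0 col=5 char='f'
After 10 (k): row=0 col=5 char='f'
After 11 (j): row=1 col=5 char='t'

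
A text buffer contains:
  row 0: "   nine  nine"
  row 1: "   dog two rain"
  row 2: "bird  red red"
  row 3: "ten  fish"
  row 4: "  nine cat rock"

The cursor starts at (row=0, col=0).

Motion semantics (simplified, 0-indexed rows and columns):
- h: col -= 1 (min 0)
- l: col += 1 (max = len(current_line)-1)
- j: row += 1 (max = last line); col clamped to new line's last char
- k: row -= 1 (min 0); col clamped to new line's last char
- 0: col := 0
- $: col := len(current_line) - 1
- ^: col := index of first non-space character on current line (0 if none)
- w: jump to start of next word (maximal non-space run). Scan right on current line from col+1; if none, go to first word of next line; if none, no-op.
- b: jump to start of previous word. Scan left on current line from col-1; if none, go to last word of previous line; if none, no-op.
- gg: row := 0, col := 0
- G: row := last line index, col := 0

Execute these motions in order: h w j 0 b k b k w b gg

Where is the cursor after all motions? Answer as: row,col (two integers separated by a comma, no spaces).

Answer: 0,0

Derivation:
After 1 (h): row=0 col=0 char='_'
After 2 (w): row=0 col=3 char='n'
After 3 (j): row=1 col=3 char='d'
After 4 (0): row=1 col=0 char='_'
After 5 (b): row=0 col=9 char='n'
After 6 (k): row=0 col=9 char='n'
After 7 (b): row=0 col=3 char='n'
After 8 (k): row=0 col=3 char='n'
After 9 (w): row=0 col=9 char='n'
After 10 (b): row=0 col=3 char='n'
After 11 (gg): row=0 col=0 char='_'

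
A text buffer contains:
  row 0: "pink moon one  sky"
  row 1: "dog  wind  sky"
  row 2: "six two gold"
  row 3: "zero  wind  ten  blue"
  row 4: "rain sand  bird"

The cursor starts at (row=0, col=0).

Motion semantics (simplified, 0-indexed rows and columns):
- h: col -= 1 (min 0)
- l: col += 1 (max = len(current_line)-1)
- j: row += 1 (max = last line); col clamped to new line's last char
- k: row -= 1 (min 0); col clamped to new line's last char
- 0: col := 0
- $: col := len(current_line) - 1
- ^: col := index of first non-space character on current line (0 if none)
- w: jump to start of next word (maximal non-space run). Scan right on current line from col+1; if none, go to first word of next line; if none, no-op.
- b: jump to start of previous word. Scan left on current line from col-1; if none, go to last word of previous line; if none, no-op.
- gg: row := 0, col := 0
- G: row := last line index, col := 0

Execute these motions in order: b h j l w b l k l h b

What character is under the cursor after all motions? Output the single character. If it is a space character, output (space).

Answer: p

Derivation:
After 1 (b): row=0 col=0 char='p'
After 2 (h): row=0 col=0 char='p'
After 3 (j): row=1 col=0 char='d'
After 4 (l): row=1 col=1 char='o'
After 5 (w): row=1 col=5 char='w'
After 6 (b): row=1 col=0 char='d'
After 7 (l): row=1 col=1 char='o'
After 8 (k): row=0 col=1 char='i'
After 9 (l): row=0 col=2 char='n'
After 10 (h): row=0 col=1 char='i'
After 11 (b): row=0 col=0 char='p'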